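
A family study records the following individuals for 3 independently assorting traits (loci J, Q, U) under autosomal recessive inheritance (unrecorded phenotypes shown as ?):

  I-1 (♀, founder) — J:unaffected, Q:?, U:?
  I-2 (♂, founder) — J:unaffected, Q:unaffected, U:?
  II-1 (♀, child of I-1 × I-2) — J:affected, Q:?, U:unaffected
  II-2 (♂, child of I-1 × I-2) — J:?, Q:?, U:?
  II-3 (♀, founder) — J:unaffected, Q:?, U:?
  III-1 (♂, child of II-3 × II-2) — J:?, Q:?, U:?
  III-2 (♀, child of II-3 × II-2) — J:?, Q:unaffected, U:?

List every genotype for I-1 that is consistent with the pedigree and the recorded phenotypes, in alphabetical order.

J/I-1 un ·: Jj
J/I-2 un ·: Jj
J/II-1 aff I-1×I-2: jj
J/II-2 ? I-1×I-2: JJ|Jj|jj
J/II-3 un ·: JJ|Jj
J/III-1 ? II-3×II-2: JJ|Jj|jj
J/III-2 ? II-3×II-2: JJ|Jj|jj
⇒ J over [I-1,I-2,II-1,II-2,II-3,III-1,III-2]: 23 consistent
Q/I-1 ? ·: QQ|Qq|qq
Q/I-2 un ·: QQ|Qq
Q/II-1 ? I-1×I-2: QQ|Qq|qq
Q/II-2 ? I-1×I-2: QQ|Qq|qq
Q/II-3 ? ·: QQ|Qq|qq
Q/III-1 ? II-3×II-2: QQ|Qq|qq
Q/III-2 un II-3×II-2: QQ|Qq
⇒ Q over [I-1,I-2,II-1,II-2,II-3,III-1,III-2]: 183 consistent
U/I-1 ? ·: UU|Uu|uu
U/I-2 ? ·: UU|Uu|uu
U/II-1 un I-1×I-2: UU|Uu
U/II-2 ? I-1×I-2: UU|Uu|uu
U/II-3 ? ·: UU|Uu|uu
U/III-1 ? II-3×II-2: UU|Uu|uu
U/III-2 ? II-3×II-2: UU|Uu|uu
⇒ U over [I-1,I-2,II-1,II-2,II-3,III-1,III-2]: 236 consistent

I-1 ∈ {Jj QQ UU, Jj QQ Uu, Jj QQ uu, Jj Qq UU, Jj Qq Uu, Jj Qq uu, Jj qq UU, Jj qq Uu, Jj qq uu}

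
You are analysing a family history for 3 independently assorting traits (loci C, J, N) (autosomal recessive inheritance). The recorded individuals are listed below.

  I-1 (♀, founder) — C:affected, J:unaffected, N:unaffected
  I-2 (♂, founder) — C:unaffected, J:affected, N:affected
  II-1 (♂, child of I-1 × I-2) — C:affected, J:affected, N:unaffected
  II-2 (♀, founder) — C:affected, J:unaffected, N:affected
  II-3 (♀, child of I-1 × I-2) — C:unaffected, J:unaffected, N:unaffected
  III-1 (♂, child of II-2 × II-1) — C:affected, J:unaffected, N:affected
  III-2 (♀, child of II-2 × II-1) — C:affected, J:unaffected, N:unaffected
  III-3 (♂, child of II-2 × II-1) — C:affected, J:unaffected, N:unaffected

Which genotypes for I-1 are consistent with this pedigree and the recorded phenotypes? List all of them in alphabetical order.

I-1 ∈ {cc Jj NN, cc Jj Nn}

C/I-1 aff ·: cc
C/I-2 un ·: Cc
C/II-1 aff I-1×I-2: cc
C/II-2 aff ·: cc
C/II-3 un I-1×I-2: Cc
C/III-1 aff II-2×II-1: cc
C/III-2 aff II-2×II-1: cc
C/III-3 aff II-2×II-1: cc
⇒ C over [I-1,I-2,II-1,II-2,II-3,III-1,III-2,III-3]: 1 consistent
J/I-1 un ·: Jj
J/I-2 aff ·: jj
J/II-1 aff I-1×I-2: jj
J/II-2 un ·: JJ|Jj
J/II-3 un I-1×I-2: Jj
J/III-1 un II-2×II-1: Jj
J/III-2 un II-2×II-1: Jj
J/III-3 un II-2×II-1: Jj
⇒ J over [I-1,I-2,II-1,II-2,II-3,III-1,III-2,III-3]: 2 consistent
N/I-1 un ·: NN|Nn
N/I-2 aff ·: nn
N/II-1 un I-1×I-2: Nn
N/II-2 aff ·: nn
N/II-3 un I-1×I-2: Nn
N/III-1 aff II-2×II-1: nn
N/III-2 un II-2×II-1: Nn
N/III-3 un II-2×II-1: Nn
⇒ N over [I-1,I-2,II-1,II-2,II-3,III-1,III-2,III-3]: 2 consistent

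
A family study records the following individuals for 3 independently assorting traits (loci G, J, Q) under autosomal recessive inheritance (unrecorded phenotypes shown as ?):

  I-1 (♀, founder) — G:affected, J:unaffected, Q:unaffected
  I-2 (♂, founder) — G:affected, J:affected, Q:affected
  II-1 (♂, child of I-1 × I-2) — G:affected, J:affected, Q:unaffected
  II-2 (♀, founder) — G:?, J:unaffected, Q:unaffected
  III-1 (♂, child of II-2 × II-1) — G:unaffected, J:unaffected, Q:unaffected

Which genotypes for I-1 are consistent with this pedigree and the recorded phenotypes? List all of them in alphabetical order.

I-1 ∈ {gg Jj QQ, gg Jj Qq}

G/I-1 aff ·: gg
G/I-2 aff ·: gg
G/II-1 aff I-1×I-2: gg
G/II-2 ? ·: GG|Gg
G/III-1 un II-2×II-1: Gg
⇒ G over [I-1,I-2,II-1,II-2,III-1]: 2 consistent
J/I-1 un ·: Jj
J/I-2 aff ·: jj
J/II-1 aff I-1×I-2: jj
J/II-2 un ·: JJ|Jj
J/III-1 un II-2×II-1: Jj
⇒ J over [I-1,I-2,II-1,II-2,III-1]: 2 consistent
Q/I-1 un ·: QQ|Qq
Q/I-2 aff ·: qq
Q/II-1 un I-1×I-2: Qq
Q/II-2 un ·: QQ|Qq
Q/III-1 un II-2×II-1: QQ|Qq
⇒ Q over [I-1,I-2,II-1,II-2,III-1]: 8 consistent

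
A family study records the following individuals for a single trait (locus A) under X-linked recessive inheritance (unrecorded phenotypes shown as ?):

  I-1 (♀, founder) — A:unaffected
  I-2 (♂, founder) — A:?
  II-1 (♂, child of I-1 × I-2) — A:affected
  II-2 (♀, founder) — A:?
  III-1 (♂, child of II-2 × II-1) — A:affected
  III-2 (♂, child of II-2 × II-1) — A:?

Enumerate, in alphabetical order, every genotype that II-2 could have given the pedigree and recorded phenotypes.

A/I-1 un ·: X^AX^a
A/I-2 ? ·: X^AY|X^aY
A/II-1 aff I-1×I-2: X^aY
A/II-2 ? ·: X^AX^a|X^aX^a
A/III-1 aff II-2×II-1: X^aY
A/III-2 ? II-2×II-1: X^AY|X^aY
⇒ A over [I-1,I-2,II-1,II-2,III-1,III-2]: 6 consistent

II-2 ∈ {X^AX^a, X^aX^a}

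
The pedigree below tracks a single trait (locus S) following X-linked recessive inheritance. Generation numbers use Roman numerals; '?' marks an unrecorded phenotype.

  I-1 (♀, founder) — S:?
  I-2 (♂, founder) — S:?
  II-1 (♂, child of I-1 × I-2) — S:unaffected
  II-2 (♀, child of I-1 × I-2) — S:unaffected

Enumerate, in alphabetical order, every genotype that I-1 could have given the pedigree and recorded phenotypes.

S/I-1 ? ·: X^SX^S|X^SX^s
S/I-2 ? ·: X^SY|X^sY
S/II-1 un I-1×I-2: X^SY
S/II-2 un I-1×I-2: X^SX^S|X^SX^s
⇒ S over [I-1,I-2,II-1,II-2]: 5 consistent

I-1 ∈ {X^SX^S, X^SX^s}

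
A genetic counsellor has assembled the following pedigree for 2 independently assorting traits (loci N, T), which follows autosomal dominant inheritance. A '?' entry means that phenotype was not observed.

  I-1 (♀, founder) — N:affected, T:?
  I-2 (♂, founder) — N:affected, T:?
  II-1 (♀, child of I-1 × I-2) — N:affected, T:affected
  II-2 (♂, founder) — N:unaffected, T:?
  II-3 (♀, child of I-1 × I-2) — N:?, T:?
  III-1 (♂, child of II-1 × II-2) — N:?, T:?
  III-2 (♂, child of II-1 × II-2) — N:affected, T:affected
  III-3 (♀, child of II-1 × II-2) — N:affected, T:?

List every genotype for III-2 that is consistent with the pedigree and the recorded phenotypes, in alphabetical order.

III-2 ∈ {Nn TT, Nn Tt}

N/I-1 aff ·: Nn|NN
N/I-2 aff ·: Nn|NN
N/II-1 aff I-1×I-2: Nn|NN
N/II-2 un ·: nn
N/II-3 ? I-1×I-2: nn|Nn|NN
N/III-1 ? II-1×II-2: nn|Nn
N/III-2 aff II-1×II-2: Nn
N/III-3 aff II-1×II-2: Nn
⇒ N over [I-1,I-2,II-1,II-2,II-3,III-1,III-2,III-3]: 22 consistent
T/I-1 ? ·: tt|Tt|TT
T/I-2 ? ·: tt|Tt|TT
T/II-1 aff I-1×I-2: Tt|TT
T/II-2 ? ·: tt|Tt|TT
T/II-3 ? I-1×I-2: tt|Tt|TT
T/III-1 ? II-1×II-2: tt|Tt|TT
T/III-2 aff II-1×II-2: Tt|TT
T/III-3 ? II-1×II-2: tt|Tt|TT
⇒ T over [I-1,I-2,II-1,II-2,II-3,III-1,III-2,III-3]: 470 consistent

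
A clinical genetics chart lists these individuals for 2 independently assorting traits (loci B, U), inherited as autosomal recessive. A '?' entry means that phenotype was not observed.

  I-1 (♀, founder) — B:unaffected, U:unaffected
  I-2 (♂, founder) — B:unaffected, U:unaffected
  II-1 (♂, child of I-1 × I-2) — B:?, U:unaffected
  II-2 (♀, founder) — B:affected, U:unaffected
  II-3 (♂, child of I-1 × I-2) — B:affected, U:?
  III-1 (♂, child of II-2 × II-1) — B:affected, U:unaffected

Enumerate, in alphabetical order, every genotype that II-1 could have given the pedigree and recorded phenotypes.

B/I-1 un ·: Bb
B/I-2 un ·: Bb
B/II-1 ? I-1×I-2: Bb|bb
B/II-2 aff ·: bb
B/II-3 aff I-1×I-2: bb
B/III-1 aff II-2×II-1: bb
⇒ B over [I-1,I-2,II-1,II-2,II-3,III-1]: 2 consistent
U/I-1 un ·: UU|Uu
U/I-2 un ·: UU|Uu
U/II-1 un I-1×I-2: UU|Uu
U/II-2 un ·: UU|Uu
U/II-3 ? I-1×I-2: UU|Uu|uu
U/III-1 un II-2×II-1: UU|Uu
⇒ U over [I-1,I-2,II-1,II-2,II-3,III-1]: 52 consistent

II-1 ∈ {Bb UU, Bb Uu, bb UU, bb Uu}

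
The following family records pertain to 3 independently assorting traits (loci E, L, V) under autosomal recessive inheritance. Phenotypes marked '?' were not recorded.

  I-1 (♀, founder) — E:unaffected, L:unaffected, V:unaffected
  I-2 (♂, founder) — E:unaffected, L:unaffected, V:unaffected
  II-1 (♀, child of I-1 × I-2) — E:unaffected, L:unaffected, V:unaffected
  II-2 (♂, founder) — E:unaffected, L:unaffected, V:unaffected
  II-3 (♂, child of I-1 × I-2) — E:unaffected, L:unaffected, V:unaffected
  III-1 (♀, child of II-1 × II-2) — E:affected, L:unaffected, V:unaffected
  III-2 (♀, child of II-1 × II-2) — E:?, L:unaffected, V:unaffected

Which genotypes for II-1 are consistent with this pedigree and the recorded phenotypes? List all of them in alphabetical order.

E/I-1 un ·: EE|Ee
E/I-2 un ·: EE|Ee
E/II-1 un I-1×I-2: Ee
E/II-2 un ·: Ee
E/II-3 un I-1×I-2: EE|Ee
E/III-1 aff II-1×II-2: ee
E/III-2 ? II-1×II-2: EE|Ee|ee
⇒ E over [I-1,I-2,II-1,II-2,II-3,III-1,III-2]: 18 consistent
L/I-1 un ·: LL|Ll
L/I-2 un ·: LL|Ll
L/II-1 un I-1×I-2: LL|Ll
L/II-2 un ·: LL|Ll
L/II-3 un I-1×I-2: LL|Ll
L/III-1 un II-1×II-2: LL|Ll
L/III-2 un II-1×II-2: LL|Ll
⇒ L over [I-1,I-2,II-1,II-2,II-3,III-1,III-2]: 83 consistent
V/I-1 un ·: VV|Vv
V/I-2 un ·: VV|Vv
V/II-1 un I-1×I-2: VV|Vv
V/II-2 un ·: VV|Vv
V/II-3 un I-1×I-2: VV|Vv
V/III-1 un II-1×II-2: VV|Vv
V/III-2 un II-1×II-2: VV|Vv
⇒ V over [I-1,I-2,II-1,II-2,II-3,III-1,III-2]: 83 consistent

II-1 ∈ {Ee LL VV, Ee LL Vv, Ee Ll VV, Ee Ll Vv}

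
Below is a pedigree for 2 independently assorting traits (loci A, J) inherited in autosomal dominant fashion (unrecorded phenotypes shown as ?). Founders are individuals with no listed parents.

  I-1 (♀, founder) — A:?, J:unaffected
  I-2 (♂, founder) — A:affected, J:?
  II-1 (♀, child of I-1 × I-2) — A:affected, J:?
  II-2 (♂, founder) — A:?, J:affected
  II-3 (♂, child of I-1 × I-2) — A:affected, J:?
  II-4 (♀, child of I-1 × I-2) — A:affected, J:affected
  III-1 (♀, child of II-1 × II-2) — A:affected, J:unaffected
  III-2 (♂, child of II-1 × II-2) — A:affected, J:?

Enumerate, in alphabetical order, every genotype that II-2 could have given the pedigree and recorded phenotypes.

II-2 ∈ {AA Jj, Aa Jj, aa Jj}

A/I-1 ? ·: aa|Aa|AA
A/I-2 aff ·: Aa|AA
A/II-1 aff I-1×I-2: Aa|AA
A/II-2 ? ·: aa|Aa|AA
A/II-3 aff I-1×I-2: Aa|AA
A/II-4 aff I-1×I-2: Aa|AA
A/III-1 aff II-1×II-2: Aa|AA
A/III-2 aff II-1×II-2: Aa|AA
⇒ A over [I-1,I-2,II-1,II-2,II-3,II-4,III-1,III-2]: 204 consistent
J/I-1 un ·: jj
J/I-2 ? ·: Jj|JJ
J/II-1 ? I-1×I-2: jj|Jj
J/II-2 aff ·: Jj
J/II-3 ? I-1×I-2: jj|Jj
J/II-4 aff I-1×I-2: Jj
J/III-1 un II-1×II-2: jj
J/III-2 ? II-1×II-2: jj|Jj|JJ
⇒ J over [I-1,I-2,II-1,II-2,II-3,II-4,III-1,III-2]: 13 consistent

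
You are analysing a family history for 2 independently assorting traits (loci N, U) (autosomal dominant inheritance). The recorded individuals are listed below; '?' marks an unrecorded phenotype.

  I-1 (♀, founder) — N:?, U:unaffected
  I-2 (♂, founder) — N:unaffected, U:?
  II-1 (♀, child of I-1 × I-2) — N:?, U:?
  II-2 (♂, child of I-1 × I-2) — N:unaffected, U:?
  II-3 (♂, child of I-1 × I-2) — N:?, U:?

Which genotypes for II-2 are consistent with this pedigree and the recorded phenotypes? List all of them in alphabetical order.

N/I-1 ? ·: nn|Nn
N/I-2 un ·: nn
N/II-1 ? I-1×I-2: nn|Nn
N/II-2 un I-1×I-2: nn
N/II-3 ? I-1×I-2: nn|Nn
⇒ N over [I-1,I-2,II-1,II-2,II-3]: 5 consistent
U/I-1 un ·: uu
U/I-2 ? ·: uu|Uu|UU
U/II-1 ? I-1×I-2: uu|Uu
U/II-2 ? I-1×I-2: uu|Uu
U/II-3 ? I-1×I-2: uu|Uu
⇒ U over [I-1,I-2,II-1,II-2,II-3]: 10 consistent

II-2 ∈ {nn Uu, nn uu}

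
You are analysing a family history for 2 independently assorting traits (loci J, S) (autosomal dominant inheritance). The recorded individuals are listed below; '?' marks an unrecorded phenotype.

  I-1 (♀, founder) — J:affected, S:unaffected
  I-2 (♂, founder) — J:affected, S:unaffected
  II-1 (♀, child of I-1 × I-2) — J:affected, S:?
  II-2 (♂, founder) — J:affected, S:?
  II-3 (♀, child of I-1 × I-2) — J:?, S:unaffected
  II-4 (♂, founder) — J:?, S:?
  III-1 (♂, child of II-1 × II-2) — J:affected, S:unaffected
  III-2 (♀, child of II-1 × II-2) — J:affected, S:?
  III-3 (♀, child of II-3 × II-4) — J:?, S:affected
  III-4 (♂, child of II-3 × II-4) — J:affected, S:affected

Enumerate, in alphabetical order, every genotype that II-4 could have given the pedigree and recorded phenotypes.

J/I-1 aff ·: Jj|JJ
J/I-2 aff ·: Jj|JJ
J/II-1 aff I-1×I-2: Jj|JJ
J/II-2 aff ·: Jj|JJ
J/II-3 ? I-1×I-2: jj|Jj|JJ
J/II-4 ? ·: jj|Jj|JJ
J/III-1 aff II-1×II-2: Jj|JJ
J/III-2 aff II-1×II-2: Jj|JJ
J/III-3 ? II-3×II-4: jj|Jj|JJ
J/III-4 aff II-3×II-4: Jj|JJ
⇒ J over [I-1,I-2,II-1,II-2,II-3,II-4,III-1,III-2,III-3,III-4]: 771 consistent
S/I-1 un ·: ss
S/I-2 un ·: ss
S/II-1 ? I-1×I-2: ss
S/II-2 ? ·: ss|Ss
S/II-3 un I-1×I-2: ss
S/II-4 ? ·: Ss|SS
S/III-1 un II-1×II-2: ss
S/III-2 ? II-1×II-2: ss|Ss
S/III-3 aff II-3×II-4: Ss
S/III-4 aff II-3×II-4: Ss
⇒ S over [I-1,I-2,II-1,II-2,II-3,II-4,III-1,III-2,III-3,III-4]: 6 consistent

II-4 ∈ {JJ SS, JJ Ss, Jj SS, Jj Ss, jj SS, jj Ss}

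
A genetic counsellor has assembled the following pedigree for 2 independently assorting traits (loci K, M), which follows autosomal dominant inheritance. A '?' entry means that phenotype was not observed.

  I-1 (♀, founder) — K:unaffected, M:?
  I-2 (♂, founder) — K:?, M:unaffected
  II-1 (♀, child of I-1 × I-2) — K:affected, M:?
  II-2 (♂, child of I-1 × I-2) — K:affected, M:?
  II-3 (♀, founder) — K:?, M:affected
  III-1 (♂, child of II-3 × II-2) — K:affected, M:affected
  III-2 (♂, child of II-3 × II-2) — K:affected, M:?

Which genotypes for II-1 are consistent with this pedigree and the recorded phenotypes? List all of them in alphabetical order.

II-1 ∈ {Kk Mm, Kk mm}

K/I-1 un ·: kk
K/I-2 ? ·: Kk|KK
K/II-1 aff I-1×I-2: Kk
K/II-2 aff I-1×I-2: Kk
K/II-3 ? ·: kk|Kk|KK
K/III-1 aff II-3×II-2: Kk|KK
K/III-2 aff II-3×II-2: Kk|KK
⇒ K over [I-1,I-2,II-1,II-2,II-3,III-1,III-2]: 18 consistent
M/I-1 ? ·: mm|Mm|MM
M/I-2 un ·: mm
M/II-1 ? I-1×I-2: mm|Mm
M/II-2 ? I-1×I-2: mm|Mm
M/II-3 aff ·: Mm|MM
M/III-1 aff II-3×II-2: Mm|MM
M/III-2 ? II-3×II-2: mm|Mm|MM
⇒ M over [I-1,I-2,II-1,II-2,II-3,III-1,III-2]: 39 consistent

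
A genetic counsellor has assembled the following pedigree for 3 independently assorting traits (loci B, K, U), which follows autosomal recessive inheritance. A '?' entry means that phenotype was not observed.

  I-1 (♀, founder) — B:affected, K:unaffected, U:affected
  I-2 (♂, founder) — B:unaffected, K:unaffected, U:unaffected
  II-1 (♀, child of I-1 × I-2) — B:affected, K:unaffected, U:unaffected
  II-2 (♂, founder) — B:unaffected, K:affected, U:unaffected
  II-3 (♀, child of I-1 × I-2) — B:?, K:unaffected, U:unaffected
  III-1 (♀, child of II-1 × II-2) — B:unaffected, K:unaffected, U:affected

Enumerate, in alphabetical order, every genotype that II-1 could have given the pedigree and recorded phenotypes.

B/I-1 aff ·: bb
B/I-2 un ·: Bb
B/II-1 aff I-1×I-2: bb
B/II-2 un ·: BB|Bb
B/II-3 ? I-1×I-2: Bb|bb
B/III-1 un II-1×II-2: Bb
⇒ B over [I-1,I-2,II-1,II-2,II-3,III-1]: 4 consistent
K/I-1 un ·: KK|Kk
K/I-2 un ·: KK|Kk
K/II-1 un I-1×I-2: KK|Kk
K/II-2 aff ·: kk
K/II-3 un I-1×I-2: KK|Kk
K/III-1 un II-1×II-2: Kk
⇒ K over [I-1,I-2,II-1,II-2,II-3,III-1]: 13 consistent
U/I-1 aff ·: uu
U/I-2 un ·: UU|Uu
U/II-1 un I-1×I-2: Uu
U/II-2 un ·: Uu
U/II-3 un I-1×I-2: Uu
U/III-1 aff II-1×II-2: uu
⇒ U over [I-1,I-2,II-1,II-2,II-3,III-1]: 2 consistent

II-1 ∈ {bb KK Uu, bb Kk Uu}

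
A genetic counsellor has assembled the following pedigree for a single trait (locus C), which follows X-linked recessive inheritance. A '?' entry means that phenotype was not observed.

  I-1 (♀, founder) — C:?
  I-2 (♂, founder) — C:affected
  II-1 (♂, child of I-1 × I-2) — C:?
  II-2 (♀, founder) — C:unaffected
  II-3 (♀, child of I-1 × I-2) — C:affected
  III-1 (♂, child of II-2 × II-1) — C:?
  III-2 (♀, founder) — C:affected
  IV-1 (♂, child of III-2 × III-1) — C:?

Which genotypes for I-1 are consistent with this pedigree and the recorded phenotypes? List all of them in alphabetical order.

I-1 ∈ {X^CX^c, X^cX^c}

C/I-1 ? ·: X^CX^c|X^cX^c
C/I-2 aff ·: X^cY
C/II-1 ? I-1×I-2: X^CY|X^cY
C/II-2 un ·: X^CX^C|X^CX^c
C/II-3 aff I-1×I-2: X^cX^c
C/III-1 ? II-2×II-1: X^CY|X^cY
C/III-2 aff ·: X^cX^c
C/IV-1 ? III-2×III-1: X^cY
⇒ C over [I-1,I-2,II-1,II-2,II-3,III-1,III-2,IV-1]: 9 consistent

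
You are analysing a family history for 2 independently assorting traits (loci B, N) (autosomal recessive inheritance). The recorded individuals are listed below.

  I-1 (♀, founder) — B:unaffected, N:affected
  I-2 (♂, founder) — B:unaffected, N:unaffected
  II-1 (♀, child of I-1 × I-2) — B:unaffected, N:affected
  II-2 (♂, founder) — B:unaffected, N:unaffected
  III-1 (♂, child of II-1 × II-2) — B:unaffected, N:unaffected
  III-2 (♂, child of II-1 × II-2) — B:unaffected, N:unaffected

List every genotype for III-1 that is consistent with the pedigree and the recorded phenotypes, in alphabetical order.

B/I-1 un ·: BB|Bb
B/I-2 un ·: BB|Bb
B/II-1 un I-1×I-2: BB|Bb
B/II-2 un ·: BB|Bb
B/III-1 un II-1×II-2: BB|Bb
B/III-2 un II-1×II-2: BB|Bb
⇒ B over [I-1,I-2,II-1,II-2,III-1,III-2]: 44 consistent
N/I-1 aff ·: nn
N/I-2 un ·: Nn
N/II-1 aff I-1×I-2: nn
N/II-2 un ·: NN|Nn
N/III-1 un II-1×II-2: Nn
N/III-2 un II-1×II-2: Nn
⇒ N over [I-1,I-2,II-1,II-2,III-1,III-2]: 2 consistent

III-1 ∈ {BB Nn, Bb Nn}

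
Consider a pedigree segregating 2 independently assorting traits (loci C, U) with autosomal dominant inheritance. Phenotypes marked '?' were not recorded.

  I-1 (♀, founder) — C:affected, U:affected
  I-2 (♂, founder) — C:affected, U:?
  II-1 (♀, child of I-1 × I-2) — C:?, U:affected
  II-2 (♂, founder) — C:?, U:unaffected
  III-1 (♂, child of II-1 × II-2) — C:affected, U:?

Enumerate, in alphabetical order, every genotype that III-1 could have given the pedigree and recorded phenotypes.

C/I-1 aff ·: Cc|CC
C/I-2 aff ·: Cc|CC
C/II-1 ? I-1×I-2: cc|Cc|CC
C/II-2 ? ·: cc|Cc|CC
C/III-1 aff II-1×II-2: Cc|CC
⇒ C over [I-1,I-2,II-1,II-2,III-1]: 33 consistent
U/I-1 aff ·: Uu|UU
U/I-2 ? ·: uu|Uu|UU
U/II-1 aff I-1×I-2: Uu|UU
U/II-2 un ·: uu
U/III-1 ? II-1×II-2: uu|Uu
⇒ U over [I-1,I-2,II-1,II-2,III-1]: 14 consistent

III-1 ∈ {CC Uu, CC uu, Cc Uu, Cc uu}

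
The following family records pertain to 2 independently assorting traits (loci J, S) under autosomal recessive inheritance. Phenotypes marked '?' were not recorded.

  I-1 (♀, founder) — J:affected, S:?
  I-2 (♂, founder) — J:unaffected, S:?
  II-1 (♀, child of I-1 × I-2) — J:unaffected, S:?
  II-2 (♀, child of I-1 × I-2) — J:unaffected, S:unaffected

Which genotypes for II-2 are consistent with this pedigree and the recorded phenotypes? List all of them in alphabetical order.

J/I-1 aff ·: jj
J/I-2 un ·: JJ|Jj
J/II-1 un I-1×I-2: Jj
J/II-2 un I-1×I-2: Jj
⇒ J over [I-1,I-2,II-1,II-2]: 2 consistent
S/I-1 ? ·: SS|Ss|ss
S/I-2 ? ·: SS|Ss|ss
S/II-1 ? I-1×I-2: SS|Ss|ss
S/II-2 un I-1×I-2: SS|Ss
⇒ S over [I-1,I-2,II-1,II-2]: 21 consistent

II-2 ∈ {Jj SS, Jj Ss}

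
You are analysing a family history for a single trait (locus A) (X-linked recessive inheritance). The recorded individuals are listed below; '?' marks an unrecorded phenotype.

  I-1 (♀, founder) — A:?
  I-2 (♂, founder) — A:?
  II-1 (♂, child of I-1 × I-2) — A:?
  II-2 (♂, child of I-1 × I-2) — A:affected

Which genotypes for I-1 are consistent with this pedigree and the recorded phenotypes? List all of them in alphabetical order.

A/I-1 ? ·: X^AX^a|X^aX^a
A/I-2 ? ·: X^AY|X^aY
A/II-1 ? I-1×I-2: X^AY|X^aY
A/II-2 aff I-1×I-2: X^aY
⇒ A over [I-1,I-2,II-1,II-2]: 6 consistent

I-1 ∈ {X^AX^a, X^aX^a}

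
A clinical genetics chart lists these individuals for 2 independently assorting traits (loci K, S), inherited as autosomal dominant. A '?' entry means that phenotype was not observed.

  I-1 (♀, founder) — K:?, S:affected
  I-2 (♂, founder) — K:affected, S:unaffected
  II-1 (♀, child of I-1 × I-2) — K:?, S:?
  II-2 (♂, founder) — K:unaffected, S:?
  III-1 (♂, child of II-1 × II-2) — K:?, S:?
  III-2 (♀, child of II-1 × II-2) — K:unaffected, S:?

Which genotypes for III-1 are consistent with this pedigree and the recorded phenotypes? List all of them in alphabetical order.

K/I-1 ? ·: kk|Kk|KK
K/I-2 aff ·: Kk|KK
K/II-1 ? I-1×I-2: kk|Kk
K/II-2 un ·: kk
K/III-1 ? II-1×II-2: kk|Kk
K/III-2 un II-1×II-2: kk
⇒ K over [I-1,I-2,II-1,II-2,III-1,III-2]: 12 consistent
S/I-1 aff ·: Ss|SS
S/I-2 un ·: ss
S/II-1 ? I-1×I-2: ss|Ss
S/II-2 ? ·: ss|Ss|SS
S/III-1 ? II-1×II-2: ss|Ss|SS
S/III-2 ? II-1×II-2: ss|Ss|SS
⇒ S over [I-1,I-2,II-1,II-2,III-1,III-2]: 40 consistent

III-1 ∈ {Kk SS, Kk Ss, Kk ss, kk SS, kk Ss, kk ss}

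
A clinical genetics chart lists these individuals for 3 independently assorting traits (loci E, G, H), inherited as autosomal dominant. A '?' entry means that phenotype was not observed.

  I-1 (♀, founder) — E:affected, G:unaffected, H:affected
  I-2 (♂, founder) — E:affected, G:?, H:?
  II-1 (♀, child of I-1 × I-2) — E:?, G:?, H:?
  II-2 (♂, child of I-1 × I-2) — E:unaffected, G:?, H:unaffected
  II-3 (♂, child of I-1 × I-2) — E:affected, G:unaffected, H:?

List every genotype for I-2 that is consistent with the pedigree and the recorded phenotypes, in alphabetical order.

E/I-1 aff ·: Ee
E/I-2 aff ·: Ee
E/II-1 ? I-1×I-2: ee|Ee|EE
E/II-2 un I-1×I-2: ee
E/II-3 aff I-1×I-2: Ee|EE
⇒ E over [I-1,I-2,II-1,II-2,II-3]: 6 consistent
G/I-1 un ·: gg
G/I-2 ? ·: gg|Gg
G/II-1 ? I-1×I-2: gg|Gg
G/II-2 ? I-1×I-2: gg|Gg
G/II-3 un I-1×I-2: gg
⇒ G over [I-1,I-2,II-1,II-2,II-3]: 5 consistent
H/I-1 aff ·: Hh
H/I-2 ? ·: hh|Hh
H/II-1 ? I-1×I-2: hh|Hh|HH
H/II-2 un I-1×I-2: hh
H/II-3 ? I-1×I-2: hh|Hh|HH
⇒ H over [I-1,I-2,II-1,II-2,II-3]: 13 consistent

I-2 ∈ {Ee Gg Hh, Ee Gg hh, Ee gg Hh, Ee gg hh}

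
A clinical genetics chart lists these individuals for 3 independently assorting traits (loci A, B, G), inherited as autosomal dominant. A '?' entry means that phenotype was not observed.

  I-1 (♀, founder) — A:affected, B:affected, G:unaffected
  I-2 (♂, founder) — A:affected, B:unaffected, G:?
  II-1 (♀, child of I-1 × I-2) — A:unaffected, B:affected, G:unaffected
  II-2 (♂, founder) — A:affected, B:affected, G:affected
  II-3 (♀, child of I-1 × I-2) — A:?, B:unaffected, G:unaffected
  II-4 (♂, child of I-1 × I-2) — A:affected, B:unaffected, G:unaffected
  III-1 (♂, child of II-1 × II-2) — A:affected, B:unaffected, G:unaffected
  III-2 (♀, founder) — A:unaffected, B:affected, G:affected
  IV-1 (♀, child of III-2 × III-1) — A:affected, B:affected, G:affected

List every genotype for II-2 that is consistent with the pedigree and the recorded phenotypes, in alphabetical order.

A/I-1 aff ·: Aa
A/I-2 aff ·: Aa
A/II-1 un I-1×I-2: aa
A/II-2 aff ·: Aa|AA
A/II-3 ? I-1×I-2: aa|Aa|AA
A/II-4 aff I-1×I-2: Aa|AA
A/III-1 aff II-1×II-2: Aa
A/III-2 un ·: aa
A/IV-1 aff III-2×III-1: Aa
⇒ A over [I-1,I-2,II-1,II-2,II-3,II-4,III-1,III-2,IV-1]: 12 consistent
B/I-1 aff ·: Bb
B/I-2 un ·: bb
B/II-1 aff I-1×I-2: Bb
B/II-2 aff ·: Bb
B/II-3 un I-1×I-2: bb
B/II-4 un I-1×I-2: bb
B/III-1 un II-1×II-2: bb
B/III-2 aff ·: Bb|BB
B/IV-1 aff III-2×III-1: Bb
⇒ B over [I-1,I-2,II-1,II-2,II-3,II-4,III-1,III-2,IV-1]: 2 consistent
G/I-1 un ·: gg
G/I-2 ? ·: gg|Gg
G/II-1 un I-1×I-2: gg
G/II-2 aff ·: Gg
G/II-3 un I-1×I-2: gg
G/II-4 un I-1×I-2: gg
G/III-1 un II-1×II-2: gg
G/III-2 aff ·: Gg|GG
G/IV-1 aff III-2×III-1: Gg
⇒ G over [I-1,I-2,II-1,II-2,II-3,II-4,III-1,III-2,IV-1]: 4 consistent

II-2 ∈ {AA Bb Gg, Aa Bb Gg}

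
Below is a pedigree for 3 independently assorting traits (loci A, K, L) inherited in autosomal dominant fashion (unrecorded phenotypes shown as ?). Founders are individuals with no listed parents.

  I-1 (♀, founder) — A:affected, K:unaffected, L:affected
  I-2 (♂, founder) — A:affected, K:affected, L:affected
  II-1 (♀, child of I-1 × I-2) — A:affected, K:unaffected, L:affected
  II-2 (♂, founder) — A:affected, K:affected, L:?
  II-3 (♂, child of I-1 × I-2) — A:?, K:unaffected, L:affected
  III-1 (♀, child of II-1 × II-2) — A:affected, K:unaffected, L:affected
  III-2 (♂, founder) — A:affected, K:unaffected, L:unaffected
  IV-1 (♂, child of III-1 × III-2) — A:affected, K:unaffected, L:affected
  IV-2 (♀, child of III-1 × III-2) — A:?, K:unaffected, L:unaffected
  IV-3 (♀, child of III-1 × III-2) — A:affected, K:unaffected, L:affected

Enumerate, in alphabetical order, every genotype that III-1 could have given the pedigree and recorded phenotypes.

A/I-1 aff ·: Aa|AA
A/I-2 aff ·: Aa|AA
A/II-1 aff I-1×I-2: Aa|AA
A/II-2 aff ·: Aa|AA
A/II-3 ? I-1×I-2: aa|Aa|AA
A/III-1 aff II-1×II-2: Aa|AA
A/III-2 aff ·: Aa|AA
A/IV-1 aff III-1×III-2: Aa|AA
A/IV-2 ? III-1×III-2: aa|Aa|AA
A/IV-3 aff III-1×III-2: Aa|AA
⇒ A over [I-1,I-2,II-1,II-2,II-3,III-1,III-2,IV-1,IV-2,IV-3]: 710 consistent
K/I-1 un ·: kk
K/I-2 aff ·: Kk
K/II-1 un I-1×I-2: kk
K/II-2 aff ·: Kk
K/II-3 un I-1×I-2: kk
K/III-1 un II-1×II-2: kk
K/III-2 un ·: kk
K/IV-1 un III-1×III-2: kk
K/IV-2 un III-1×III-2: kk
K/IV-3 un III-1×III-2: kk
⇒ K over [I-1,I-2,II-1,II-2,II-3,III-1,III-2,IV-1,IV-2,IV-3]: 1 consistent
L/I-1 aff ·: Ll|LL
L/I-2 aff ·: Ll|LL
L/II-1 aff I-1×I-2: Ll|LL
L/II-2 ? ·: ll|Ll|LL
L/II-3 aff I-1×I-2: Ll|LL
L/III-1 aff II-1×II-2: Ll
L/III-2 un ·: ll
L/IV-1 aff III-1×III-2: Ll
L/IV-2 un III-1×III-2: ll
L/IV-3 aff III-1×III-2: Ll
⇒ L over [I-1,I-2,II-1,II-2,II-3,III-1,III-2,IV-1,IV-2,IV-3]: 32 consistent

III-1 ∈ {AA kk Ll, Aa kk Ll}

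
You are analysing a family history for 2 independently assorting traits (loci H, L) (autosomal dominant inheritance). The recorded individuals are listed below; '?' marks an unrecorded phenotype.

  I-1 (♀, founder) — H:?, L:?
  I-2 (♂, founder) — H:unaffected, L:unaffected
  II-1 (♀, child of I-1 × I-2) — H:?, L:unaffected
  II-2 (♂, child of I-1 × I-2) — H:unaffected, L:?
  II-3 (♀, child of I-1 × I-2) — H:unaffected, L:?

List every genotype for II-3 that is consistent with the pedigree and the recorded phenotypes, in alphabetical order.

II-3 ∈ {hh Ll, hh ll}

H/I-1 ? ·: hh|Hh
H/I-2 un ·: hh
H/II-1 ? I-1×I-2: hh|Hh
H/II-2 un I-1×I-2: hh
H/II-3 un I-1×I-2: hh
⇒ H over [I-1,I-2,II-1,II-2,II-3]: 3 consistent
L/I-1 ? ·: ll|Ll
L/I-2 un ·: ll
L/II-1 un I-1×I-2: ll
L/II-2 ? I-1×I-2: ll|Ll
L/II-3 ? I-1×I-2: ll|Ll
⇒ L over [I-1,I-2,II-1,II-2,II-3]: 5 consistent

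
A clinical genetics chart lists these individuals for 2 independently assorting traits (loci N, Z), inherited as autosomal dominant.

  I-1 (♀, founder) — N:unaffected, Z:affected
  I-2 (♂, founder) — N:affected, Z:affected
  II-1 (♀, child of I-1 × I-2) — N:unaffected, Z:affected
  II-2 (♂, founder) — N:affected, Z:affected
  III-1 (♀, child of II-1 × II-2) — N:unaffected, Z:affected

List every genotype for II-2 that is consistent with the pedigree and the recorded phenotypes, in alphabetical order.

N/I-1 un ·: nn
N/I-2 aff ·: Nn
N/II-1 un I-1×I-2: nn
N/II-2 aff ·: Nn
N/III-1 un II-1×II-2: nn
⇒ N over [I-1,I-2,II-1,II-2,III-1]: 1 consistent
Z/I-1 aff ·: Zz|ZZ
Z/I-2 aff ·: Zz|ZZ
Z/II-1 aff I-1×I-2: Zz|ZZ
Z/II-2 aff ·: Zz|ZZ
Z/III-1 aff II-1×II-2: Zz|ZZ
⇒ Z over [I-1,I-2,II-1,II-2,III-1]: 24 consistent

II-2 ∈ {Nn ZZ, Nn Zz}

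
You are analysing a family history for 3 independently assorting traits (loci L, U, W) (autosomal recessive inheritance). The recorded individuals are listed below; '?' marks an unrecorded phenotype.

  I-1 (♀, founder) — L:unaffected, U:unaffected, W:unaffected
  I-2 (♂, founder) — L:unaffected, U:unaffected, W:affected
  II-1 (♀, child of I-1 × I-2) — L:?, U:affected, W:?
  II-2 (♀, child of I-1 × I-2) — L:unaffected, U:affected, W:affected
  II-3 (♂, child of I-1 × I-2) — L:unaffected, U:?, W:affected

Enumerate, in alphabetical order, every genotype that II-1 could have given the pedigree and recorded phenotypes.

II-1 ∈ {LL uu Ww, LL uu ww, Ll uu Ww, Ll uu ww, ll uu Ww, ll uu ww}

L/I-1 un ·: LL|Ll
L/I-2 un ·: LL|Ll
L/II-1 ? I-1×I-2: LL|Ll|ll
L/II-2 un I-1×I-2: LL|Ll
L/II-3 un I-1×I-2: LL|Ll
⇒ L over [I-1,I-2,II-1,II-2,II-3]: 29 consistent
U/I-1 un ·: Uu
U/I-2 un ·: Uu
U/II-1 aff I-1×I-2: uu
U/II-2 aff I-1×I-2: uu
U/II-3 ? I-1×I-2: UU|Uu|uu
⇒ U over [I-1,I-2,II-1,II-2,II-3]: 3 consistent
W/I-1 un ·: Ww
W/I-2 aff ·: ww
W/II-1 ? I-1×I-2: Ww|ww
W/II-2 aff I-1×I-2: ww
W/II-3 aff I-1×I-2: ww
⇒ W over [I-1,I-2,II-1,II-2,II-3]: 2 consistent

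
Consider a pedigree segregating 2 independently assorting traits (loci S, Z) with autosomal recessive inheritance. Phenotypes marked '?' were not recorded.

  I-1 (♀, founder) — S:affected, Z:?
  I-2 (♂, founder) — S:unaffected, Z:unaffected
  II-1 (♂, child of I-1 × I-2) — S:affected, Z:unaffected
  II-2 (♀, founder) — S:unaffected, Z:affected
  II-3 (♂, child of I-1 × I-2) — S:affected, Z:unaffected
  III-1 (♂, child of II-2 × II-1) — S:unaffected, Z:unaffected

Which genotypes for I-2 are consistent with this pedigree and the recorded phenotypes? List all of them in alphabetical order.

I-2 ∈ {Ss ZZ, Ss Zz}

S/I-1 aff ·: ss
S/I-2 un ·: Ss
S/II-1 aff I-1×I-2: ss
S/II-2 un ·: SS|Ss
S/II-3 aff I-1×I-2: ss
S/III-1 un II-2×II-1: Ss
⇒ S over [I-1,I-2,II-1,II-2,II-3,III-1]: 2 consistent
Z/I-1 ? ·: ZZ|Zz|zz
Z/I-2 un ·: ZZ|Zz
Z/II-1 un I-1×I-2: ZZ|Zz
Z/II-2 aff ·: zz
Z/II-3 un I-1×I-2: ZZ|Zz
Z/III-1 un II-2×II-1: Zz
⇒ Z over [I-1,I-2,II-1,II-2,II-3,III-1]: 15 consistent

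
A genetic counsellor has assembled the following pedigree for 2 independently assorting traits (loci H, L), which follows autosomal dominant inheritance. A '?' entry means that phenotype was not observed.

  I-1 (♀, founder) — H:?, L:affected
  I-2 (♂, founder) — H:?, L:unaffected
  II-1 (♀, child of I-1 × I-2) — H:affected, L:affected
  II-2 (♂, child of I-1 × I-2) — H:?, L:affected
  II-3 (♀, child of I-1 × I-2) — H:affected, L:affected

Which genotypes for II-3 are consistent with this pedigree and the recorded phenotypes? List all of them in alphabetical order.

H/I-1 ? ·: hh|Hh|HH
H/I-2 ? ·: hh|Hh|HH
H/II-1 aff I-1×I-2: Hh|HH
H/II-2 ? I-1×I-2: hh|Hh|HH
H/II-3 aff I-1×I-2: Hh|HH
⇒ H over [I-1,I-2,II-1,II-2,II-3]: 35 consistent
L/I-1 aff ·: Ll|LL
L/I-2 un ·: ll
L/II-1 aff I-1×I-2: Ll
L/II-2 aff I-1×I-2: Ll
L/II-3 aff I-1×I-2: Ll
⇒ L over [I-1,I-2,II-1,II-2,II-3]: 2 consistent

II-3 ∈ {HH Ll, Hh Ll}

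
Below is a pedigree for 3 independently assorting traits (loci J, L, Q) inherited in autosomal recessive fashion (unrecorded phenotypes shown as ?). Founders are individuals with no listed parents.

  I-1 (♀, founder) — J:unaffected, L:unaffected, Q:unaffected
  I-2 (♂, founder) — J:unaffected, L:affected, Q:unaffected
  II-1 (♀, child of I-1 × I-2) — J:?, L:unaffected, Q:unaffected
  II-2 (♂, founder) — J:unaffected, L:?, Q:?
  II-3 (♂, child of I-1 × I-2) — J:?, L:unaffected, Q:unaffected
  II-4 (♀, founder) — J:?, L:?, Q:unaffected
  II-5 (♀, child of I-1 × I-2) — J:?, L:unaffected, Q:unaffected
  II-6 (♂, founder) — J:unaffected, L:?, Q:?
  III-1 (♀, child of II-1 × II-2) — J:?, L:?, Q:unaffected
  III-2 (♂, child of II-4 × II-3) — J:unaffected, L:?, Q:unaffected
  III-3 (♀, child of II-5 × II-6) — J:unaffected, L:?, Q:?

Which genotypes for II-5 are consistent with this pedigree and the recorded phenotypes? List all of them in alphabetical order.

II-5 ∈ {JJ Ll QQ, JJ Ll Qq, Jj Ll QQ, Jj Ll Qq, jj Ll QQ, jj Ll Qq}

J/I-1 un ·: JJ|Jj
J/I-2 un ·: JJ|Jj
J/II-1 ? I-1×I-2: JJ|Jj|jj
J/II-2 un ·: JJ|Jj
J/II-3 ? I-1×I-2: JJ|Jj|jj
J/II-4 ? ·: JJ|Jj|jj
J/II-5 ? I-1×I-2: JJ|Jj|jj
J/II-6 un ·: JJ|Jj
J/III-1 ? II-1×II-2: JJ|Jj|jj
J/III-2 un II-4×II-3: JJ|Jj
J/III-3 un II-5×II-6: JJ|Jj
⇒ J over [I-1,I-2,II-1,II-2,II-3,II-4,II-5,II-6,III-1,III-2,III-3]: 2133 consistent
L/I-1 un ·: LL|Ll
L/I-2 aff ·: ll
L/II-1 un I-1×I-2: Ll
L/II-2 ? ·: LL|Ll|ll
L/II-3 un I-1×I-2: Ll
L/II-4 ? ·: LL|Ll|ll
L/II-5 un I-1×I-2: Ll
L/II-6 ? ·: LL|Ll|ll
L/III-1 ? II-1×II-2: LL|Ll|ll
L/III-2 ? II-4×II-3: LL|Ll|ll
L/III-3 ? II-5×II-6: LL|Ll|ll
⇒ L over [I-1,I-2,II-1,II-2,II-3,II-4,II-5,II-6,III-1,III-2,III-3]: 686 consistent
Q/I-1 un ·: QQ|Qq
Q/I-2 un ·: QQ|Qq
Q/II-1 un I-1×I-2: QQ|Qq
Q/II-2 ? ·: QQ|Qq|qq
Q/II-3 un I-1×I-2: QQ|Qq
Q/II-4 un ·: QQ|Qq
Q/II-5 un I-1×I-2: QQ|Qq
Q/II-6 ? ·: QQ|Qq|qq
Q/III-1 un II-1×II-2: QQ|Qq
Q/III-2 un II-4×II-3: QQ|Qq
Q/III-3 ? II-5×II-6: QQ|Qq|qq
⇒ Q over [I-1,I-2,II-1,II-2,II-3,II-4,II-5,II-6,III-1,III-2,III-3]: 2127 consistent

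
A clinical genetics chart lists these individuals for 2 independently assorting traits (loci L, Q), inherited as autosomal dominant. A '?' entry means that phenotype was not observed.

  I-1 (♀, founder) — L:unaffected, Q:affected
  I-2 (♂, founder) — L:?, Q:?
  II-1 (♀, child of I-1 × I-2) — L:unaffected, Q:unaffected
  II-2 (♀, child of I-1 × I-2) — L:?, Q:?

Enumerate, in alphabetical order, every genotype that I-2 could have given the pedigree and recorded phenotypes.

I-2 ∈ {Ll Qq, Ll qq, ll Qq, ll qq}

L/I-1 un ·: ll
L/I-2 ? ·: ll|Ll
L/II-1 un I-1×I-2: ll
L/II-2 ? I-1×I-2: ll|Ll
⇒ L over [I-1,I-2,II-1,II-2]: 3 consistent
Q/I-1 aff ·: Qq
Q/I-2 ? ·: qq|Qq
Q/II-1 un I-1×I-2: qq
Q/II-2 ? I-1×I-2: qq|Qq|QQ
⇒ Q over [I-1,I-2,II-1,II-2]: 5 consistent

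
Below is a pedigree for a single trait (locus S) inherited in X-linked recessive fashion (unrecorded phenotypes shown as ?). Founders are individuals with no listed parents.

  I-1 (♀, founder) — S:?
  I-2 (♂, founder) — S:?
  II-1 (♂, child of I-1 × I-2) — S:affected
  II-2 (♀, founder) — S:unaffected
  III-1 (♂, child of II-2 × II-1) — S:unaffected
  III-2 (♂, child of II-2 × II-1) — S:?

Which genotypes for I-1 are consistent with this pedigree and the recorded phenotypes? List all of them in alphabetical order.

S/I-1 ? ·: X^SX^s|X^sX^s
S/I-2 ? ·: X^SY|X^sY
S/II-1 aff I-1×I-2: X^sY
S/II-2 un ·: X^SX^S|X^SX^s
S/III-1 un II-2×II-1: X^SY
S/III-2 ? II-2×II-1: X^SY|X^sY
⇒ S over [I-1,I-2,II-1,II-2,III-1,III-2]: 12 consistent

I-1 ∈ {X^SX^s, X^sX^s}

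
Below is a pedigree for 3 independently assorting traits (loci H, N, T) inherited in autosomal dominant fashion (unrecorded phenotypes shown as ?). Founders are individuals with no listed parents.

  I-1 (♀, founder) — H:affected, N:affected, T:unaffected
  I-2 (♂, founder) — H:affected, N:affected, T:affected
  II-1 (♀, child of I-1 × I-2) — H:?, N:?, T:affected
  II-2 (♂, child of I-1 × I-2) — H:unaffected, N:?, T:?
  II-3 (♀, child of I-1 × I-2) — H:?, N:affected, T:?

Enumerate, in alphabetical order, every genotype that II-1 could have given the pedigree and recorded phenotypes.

II-1 ∈ {HH NN Tt, HH Nn Tt, HH nn Tt, Hh NN Tt, Hh Nn Tt, Hh nn Tt, hh NN Tt, hh Nn Tt, hh nn Tt}

H/I-1 aff ·: Hh
H/I-2 aff ·: Hh
H/II-1 ? I-1×I-2: hh|Hh|HH
H/II-2 un I-1×I-2: hh
H/II-3 ? I-1×I-2: hh|Hh|HH
⇒ H over [I-1,I-2,II-1,II-2,II-3]: 9 consistent
N/I-1 aff ·: Nn|NN
N/I-2 aff ·: Nn|NN
N/II-1 ? I-1×I-2: nn|Nn|NN
N/II-2 ? I-1×I-2: nn|Nn|NN
N/II-3 aff I-1×I-2: Nn|NN
⇒ N over [I-1,I-2,II-1,II-2,II-3]: 35 consistent
T/I-1 un ·: tt
T/I-2 aff ·: Tt|TT
T/II-1 aff I-1×I-2: Tt
T/II-2 ? I-1×I-2: tt|Tt
T/II-3 ? I-1×I-2: tt|Tt
⇒ T over [I-1,I-2,II-1,II-2,II-3]: 5 consistent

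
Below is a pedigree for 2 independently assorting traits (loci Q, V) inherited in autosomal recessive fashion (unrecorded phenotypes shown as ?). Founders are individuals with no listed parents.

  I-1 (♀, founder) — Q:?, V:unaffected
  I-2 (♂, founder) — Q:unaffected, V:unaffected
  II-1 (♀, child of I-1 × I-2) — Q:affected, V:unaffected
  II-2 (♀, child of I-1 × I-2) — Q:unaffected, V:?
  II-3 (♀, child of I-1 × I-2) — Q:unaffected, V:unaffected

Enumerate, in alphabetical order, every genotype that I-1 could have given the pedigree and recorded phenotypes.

Q/I-1 ? ·: Qq|qq
Q/I-2 un ·: Qq
Q/II-1 aff I-1×I-2: qq
Q/II-2 un I-1×I-2: QQ|Qq
Q/II-3 un I-1×I-2: QQ|Qq
⇒ Q over [I-1,I-2,II-1,II-2,II-3]: 5 consistent
V/I-1 un ·: VV|Vv
V/I-2 un ·: VV|Vv
V/II-1 un I-1×I-2: VV|Vv
V/II-2 ? I-1×I-2: VV|Vv|vv
V/II-3 un I-1×I-2: VV|Vv
⇒ V over [I-1,I-2,II-1,II-2,II-3]: 29 consistent

I-1 ∈ {Qq VV, Qq Vv, qq VV, qq Vv}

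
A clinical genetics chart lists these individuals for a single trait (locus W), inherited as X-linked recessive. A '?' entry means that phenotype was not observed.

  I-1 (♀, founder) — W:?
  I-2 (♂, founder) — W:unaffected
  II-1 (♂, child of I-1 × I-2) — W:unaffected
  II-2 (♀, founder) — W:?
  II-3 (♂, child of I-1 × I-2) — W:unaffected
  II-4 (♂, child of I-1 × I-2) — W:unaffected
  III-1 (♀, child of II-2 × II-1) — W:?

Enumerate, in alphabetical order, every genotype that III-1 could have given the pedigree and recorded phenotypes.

W/I-1 ? ·: X^WX^W|X^WX^w
W/I-2 un ·: X^WY
W/II-1 un I-1×I-2: X^WY
W/II-2 ? ·: X^WX^W|X^WX^w|X^wX^w
W/II-3 un I-1×I-2: X^WY
W/II-4 un I-1×I-2: X^WY
W/III-1 ? II-2×II-1: X^WX^W|X^WX^w
⇒ W over [I-1,I-2,II-1,II-2,II-3,II-4,III-1]: 8 consistent

III-1 ∈ {X^WX^W, X^WX^w}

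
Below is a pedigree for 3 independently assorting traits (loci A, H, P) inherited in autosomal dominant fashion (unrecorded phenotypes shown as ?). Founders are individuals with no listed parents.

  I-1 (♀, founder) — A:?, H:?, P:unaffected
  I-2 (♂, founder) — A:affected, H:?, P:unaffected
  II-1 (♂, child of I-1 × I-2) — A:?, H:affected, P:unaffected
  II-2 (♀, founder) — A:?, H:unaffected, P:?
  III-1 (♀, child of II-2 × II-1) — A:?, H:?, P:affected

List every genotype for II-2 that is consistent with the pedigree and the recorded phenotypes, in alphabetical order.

II-2 ∈ {AA hh PP, AA hh Pp, Aa hh PP, Aa hh Pp, aa hh PP, aa hh Pp}

A/I-1 ? ·: aa|Aa|AA
A/I-2 aff ·: Aa|AA
A/II-1 ? I-1×I-2: aa|Aa|AA
A/II-2 ? ·: aa|Aa|AA
A/III-1 ? II-2×II-1: aa|Aa|AA
⇒ A over [I-1,I-2,II-1,II-2,III-1]: 59 consistent
H/I-1 ? ·: hh|Hh|HH
H/I-2 ? ·: hh|Hh|HH
H/II-1 aff I-1×I-2: Hh|HH
H/II-2 un ·: hh
H/III-1 ? II-2×II-1: hh|Hh
⇒ H over [I-1,I-2,II-1,II-2,III-1]: 18 consistent
P/I-1 un ·: pp
P/I-2 un ·: pp
P/II-1 un I-1×I-2: pp
P/II-2 ? ·: Pp|PP
P/III-1 aff II-2×II-1: Pp
⇒ P over [I-1,I-2,II-1,II-2,III-1]: 2 consistent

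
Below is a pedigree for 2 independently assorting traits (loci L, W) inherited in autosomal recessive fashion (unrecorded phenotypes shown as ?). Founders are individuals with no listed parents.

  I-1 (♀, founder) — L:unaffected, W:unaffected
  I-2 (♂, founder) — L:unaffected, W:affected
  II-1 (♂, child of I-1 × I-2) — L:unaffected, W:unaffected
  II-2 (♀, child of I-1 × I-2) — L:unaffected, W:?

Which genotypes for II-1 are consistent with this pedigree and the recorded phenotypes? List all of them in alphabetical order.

L/I-1 un ·: LL|Ll
L/I-2 un ·: LL|Ll
L/II-1 un I-1×I-2: LL|Ll
L/II-2 un I-1×I-2: LL|Ll
⇒ L over [I-1,I-2,II-1,II-2]: 13 consistent
W/I-1 un ·: WW|Ww
W/I-2 aff ·: ww
W/II-1 un I-1×I-2: Ww
W/II-2 ? I-1×I-2: Ww|ww
⇒ W over [I-1,I-2,II-1,II-2]: 3 consistent

II-1 ∈ {LL Ww, Ll Ww}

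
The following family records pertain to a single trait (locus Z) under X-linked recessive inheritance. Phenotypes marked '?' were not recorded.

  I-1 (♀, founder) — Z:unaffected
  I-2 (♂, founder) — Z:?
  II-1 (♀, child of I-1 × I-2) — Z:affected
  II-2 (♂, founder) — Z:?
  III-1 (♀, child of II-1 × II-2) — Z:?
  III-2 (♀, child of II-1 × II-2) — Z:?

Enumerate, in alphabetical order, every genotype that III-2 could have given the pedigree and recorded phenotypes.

Z/I-1 un ·: X^ZX^z
Z/I-2 ? ·: X^zY
Z/II-1 aff I-1×I-2: X^zX^z
Z/II-2 ? ·: X^ZY|X^zY
Z/III-1 ? II-1×II-2: X^ZX^z|X^zX^z
Z/III-2 ? II-1×II-2: X^ZX^z|X^zX^z
⇒ Z over [I-1,I-2,II-1,II-2,III-1,III-2]: 2 consistent

III-2 ∈ {X^ZX^z, X^zX^z}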